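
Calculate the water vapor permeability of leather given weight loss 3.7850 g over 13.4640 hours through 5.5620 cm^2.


Formula: WVP = loss / (area * time)
Substituting: WVP = 3.7850 / (5.5620 * 13.4640)
Result: 0.050543 g/(cm^2*hr)


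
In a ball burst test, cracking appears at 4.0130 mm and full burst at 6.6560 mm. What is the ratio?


Formula: Ratio = crack / burst
Substituting: Ratio = 4.0130 / 6.6560
Result: 0.6029


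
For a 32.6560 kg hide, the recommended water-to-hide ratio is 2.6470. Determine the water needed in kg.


Formula: Water = hide_weight * ratio
Substituting: Water = 32.6560 * 2.6470
Result: 86.4404 kg


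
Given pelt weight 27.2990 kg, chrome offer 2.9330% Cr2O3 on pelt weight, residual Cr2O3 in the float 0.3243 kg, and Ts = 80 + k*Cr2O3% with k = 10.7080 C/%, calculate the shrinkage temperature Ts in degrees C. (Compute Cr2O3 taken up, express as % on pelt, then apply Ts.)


Offered = pelt * offer_pct / 100 = 27.2990 * 2.9330 / 100 = 0.8007 kg
Uptake = offered - residual = 0.8007 - 0.3243 = 0.4764 kg
Cr2O3% on pelt = uptake / pelt * 100 = 0.4764 / 27.2990 * 100 = 1.7450 %
Ts = 80 + k * Cr2O3% = 80 + 10.7080 * 1.7450 = 98.6859 C


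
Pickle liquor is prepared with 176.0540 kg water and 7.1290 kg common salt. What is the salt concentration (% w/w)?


Formula: Conc = salt / (water + salt) * 100
Substituting: Conc = 7.1290 / (176.0540 + 7.1290) * 100
Result: 3.8917 %


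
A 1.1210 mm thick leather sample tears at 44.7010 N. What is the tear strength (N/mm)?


Formula: Tear strength = force / thickness
Substituting: Tear strength = 44.7010 / 1.1210
Result: 39.8760 N/mm


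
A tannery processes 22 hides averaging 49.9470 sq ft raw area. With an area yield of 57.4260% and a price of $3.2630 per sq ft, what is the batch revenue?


Raw_total = N * avg_area = 22 * 49.9470 = 1098.8340 sq ft
Finished = Raw_total * yield / 100 = 1098.8340 * 57.4260 / 100 = 631.0164 sq ft
Value = Finished * price = 631.0164 * 3.2630 = 2059.0066 $


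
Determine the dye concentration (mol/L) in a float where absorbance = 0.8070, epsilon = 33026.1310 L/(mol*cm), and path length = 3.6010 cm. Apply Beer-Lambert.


Formula: c = A / (epsilon * l)
Substituting: c = 0.8070 / (33026.1310 * 3.6010)
Result: 6.7857e-06 mol/L


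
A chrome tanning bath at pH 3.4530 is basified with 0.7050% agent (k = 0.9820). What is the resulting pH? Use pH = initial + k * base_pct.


Formula: pH_final = pH_initial + k * base_pct
Substituting: pH_final = 3.4530 + 0.9820 * 0.7050
Result: 4.1453


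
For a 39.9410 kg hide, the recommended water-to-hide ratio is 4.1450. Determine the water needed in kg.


Formula: Water = hide_weight * ratio
Substituting: Water = 39.9410 * 4.1450
Result: 165.5554 kg


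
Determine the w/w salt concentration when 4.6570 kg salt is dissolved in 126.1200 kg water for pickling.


Formula: Conc = salt / (water + salt) * 100
Substituting: Conc = 4.6570 / (126.1200 + 4.6570) * 100
Result: 3.5610 %


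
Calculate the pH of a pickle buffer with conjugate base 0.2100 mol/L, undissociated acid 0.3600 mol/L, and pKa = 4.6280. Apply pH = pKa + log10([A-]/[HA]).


ratio = [A-] / [HA] = 0.2100 / 0.3600 = 0.5833
log10(ratio) = -0.2341
pH = pKa + log10(ratio) = 4.6280 - 0.2341 = 4.3939


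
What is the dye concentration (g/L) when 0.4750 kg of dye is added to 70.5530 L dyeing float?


Formula: Conc = dye_mass(kg) / volume(L) * 1000
Substituting: Conc = 0.4750 / 70.5530 * 1000
Result: 6.7325 g/L


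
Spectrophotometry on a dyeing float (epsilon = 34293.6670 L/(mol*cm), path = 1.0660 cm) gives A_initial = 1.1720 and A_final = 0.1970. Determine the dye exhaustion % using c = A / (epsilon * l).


c_initial = A_i / (epsilon * l) = 1.1720 / (34293.6670 * 1.0660) = 3.2059e-05 mol/L
c_final = A_f / (epsilon * l) = 0.1970 / (34293.6670 * 1.0660) = 5.3888e-06 mol/L
Exhaustion = (c_initial - c_final) / c_initial * 100 = (3.2059e-05 - 5.3888e-06) / 3.2059e-05 * 100 = 83.1911 %


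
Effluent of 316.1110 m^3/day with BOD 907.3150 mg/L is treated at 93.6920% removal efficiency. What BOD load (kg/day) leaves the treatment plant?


Load_in = volume * conc / 1000 = 316.1110 * 907.3150 / 1000 = 286.8123 kg/day
Removed = Load_in * eff / 100 = 286.8123 * 93.6920 / 100 = 268.7201 kg/day
Load_out = Load_in - Removed = 286.8123 - 268.7201 = 18.0921 kg/day


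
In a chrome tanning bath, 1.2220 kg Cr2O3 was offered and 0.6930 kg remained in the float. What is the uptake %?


Formula: Uptake = (offered - residual) / offered * 100
Substituting: Uptake = (1.2220 - 0.6930) / 1.2220 * 100
Result: 43.2897 %


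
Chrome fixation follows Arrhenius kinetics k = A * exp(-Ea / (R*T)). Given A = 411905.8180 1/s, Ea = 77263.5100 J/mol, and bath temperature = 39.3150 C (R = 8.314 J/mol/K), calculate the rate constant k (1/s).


T_K = T_C + 273.15 = 39.3150 + 273.15 = 312.4650 K
exponent = -Ea / (R * T_K) = -77263.5100 / (8.314 * 312.4650) = -29.7415
k = A * exp(exponent) = 411905.8180 * exp(-29.7415) = 4.9914e-08 1/s


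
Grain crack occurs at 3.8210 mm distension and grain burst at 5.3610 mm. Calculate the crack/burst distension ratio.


Formula: Ratio = crack / burst
Substituting: Ratio = 3.8210 / 5.3610
Result: 0.7127


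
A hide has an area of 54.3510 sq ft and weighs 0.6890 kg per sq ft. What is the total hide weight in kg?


Formula: Weight = area * weight_per_sqft
Substituting: Weight = 54.3510 * 0.6890
Result: 37.4478 kg


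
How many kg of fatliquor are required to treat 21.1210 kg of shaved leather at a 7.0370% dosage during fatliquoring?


Formula: Fat = substrate * pct / 100
Substituting: Fat = 21.1210 * 7.0370 / 100
Result: 1.4863 kg


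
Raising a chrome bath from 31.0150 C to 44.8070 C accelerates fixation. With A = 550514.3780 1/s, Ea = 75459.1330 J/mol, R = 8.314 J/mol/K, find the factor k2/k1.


T1 = 31.0150 + 273.15 = 304.1650 K; T2 = 44.8070 + 273.15 = 317.9570 K
k1 = A * exp(-Ea/(R*T1)) = 550514.3780 * exp(-75459.1330/(8.314*304.1650)) = 6.0480e-08 1/s
k2 = A * exp(-Ea/(R*T2)) = 550514.3780 * exp(-75459.1330/(8.314*317.9570)) = 2.2067e-07 1/s
k2/k1 = 2.2067e-07 / 6.0480e-08 = 3.6486


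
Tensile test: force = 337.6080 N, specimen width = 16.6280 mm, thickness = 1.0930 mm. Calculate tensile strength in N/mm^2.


Formula: TS = force / (width * thickness)
Substituting: TS = 337.6080 / (16.6280 * 1.0930)
Result: 18.5760 N/mm^2


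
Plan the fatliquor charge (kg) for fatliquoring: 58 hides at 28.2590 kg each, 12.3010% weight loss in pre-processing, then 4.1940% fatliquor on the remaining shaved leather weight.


Total_raw = N * avg_wt = 58 * 28.2590 = 1639.0220 kg
Substrate = Total_raw * (1 - loss/100) = 1639.0220 * (1 - 12.3010/100) = 1437.4059 kg
Fat = Substrate * pct / 100 = 1437.4059 * 4.1940 / 100 = 60.2848 kg


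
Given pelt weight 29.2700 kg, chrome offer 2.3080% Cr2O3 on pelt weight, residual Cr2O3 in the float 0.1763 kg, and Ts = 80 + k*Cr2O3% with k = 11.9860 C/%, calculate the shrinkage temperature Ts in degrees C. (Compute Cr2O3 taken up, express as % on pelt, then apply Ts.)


Offered = pelt * offer_pct / 100 = 29.2700 * 2.3080 / 100 = 0.6756 kg
Uptake = offered - residual = 0.6756 - 0.1763 = 0.4993 kg
Cr2O3% on pelt = uptake / pelt * 100 = 0.4993 / 29.2700 * 100 = 1.7057 %
Ts = 80 + k * Cr2O3% = 80 + 11.9860 * 1.7057 = 100.4442 C


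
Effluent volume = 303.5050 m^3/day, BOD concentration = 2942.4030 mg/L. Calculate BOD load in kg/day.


Formula: BOD_load = volume * conc / 1000
Substituting: BOD_load = 303.5050 * 2942.4030 / 1000
Result: 893.0340 kg/day


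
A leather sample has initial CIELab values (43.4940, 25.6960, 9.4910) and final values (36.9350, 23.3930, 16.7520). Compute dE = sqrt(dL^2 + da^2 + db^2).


dL = -6.5590, da = -2.3030, db = 7.2610
dE = sqrt((-6.5590)^2 + (-2.3030)^2 + 7.2610^2) = 10.0522


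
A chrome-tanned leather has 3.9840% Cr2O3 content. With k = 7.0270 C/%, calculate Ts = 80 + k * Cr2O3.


Formula: Ts = 80 + k * Cr2O3
Substituting: Ts = 80 + 7.0270 * 3.9840
Result: 107.9956 C


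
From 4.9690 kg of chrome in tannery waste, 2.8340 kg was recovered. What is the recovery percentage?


Formula: Recovery = recovered / input * 100
Substituting: Recovery = 2.8340 / 4.9690 * 100
Result: 57.0336 %


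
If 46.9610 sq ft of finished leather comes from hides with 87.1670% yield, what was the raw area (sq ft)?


Formula: raw = finished * 100 / yield
Substituting: raw = 46.9610 * 100 / 87.1670
Result: 53.8747 sq ft


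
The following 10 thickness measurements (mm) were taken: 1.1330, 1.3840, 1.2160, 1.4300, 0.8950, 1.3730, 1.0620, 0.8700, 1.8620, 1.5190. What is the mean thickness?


Formula: Average = sum / n
Substituting: Average = 12.7440 / 10
Result: 1.2744 mm


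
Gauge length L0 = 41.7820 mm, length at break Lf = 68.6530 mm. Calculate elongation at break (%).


Formula: Elongation = (Lf - L0) / L0 * 100
Substituting: Elongation = (68.6530 - 41.7820) / 41.7820 * 100
Result: 64.3124 %


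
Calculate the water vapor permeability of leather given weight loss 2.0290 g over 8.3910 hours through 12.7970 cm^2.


Formula: WVP = loss / (area * time)
Substituting: WVP = 2.0290 / (12.7970 * 8.3910)
Result: 0.0188956 g/(cm^2*hr)


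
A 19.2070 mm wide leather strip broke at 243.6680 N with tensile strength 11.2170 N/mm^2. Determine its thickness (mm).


Formula: t = F / (TS * w)
Substituting: t = 243.6680 / (11.2170 * 19.2070)
Result: 1.1310 mm


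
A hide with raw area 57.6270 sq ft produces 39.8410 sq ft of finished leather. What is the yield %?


Formula: Yield = finished / raw * 100
Substituting: Yield = 39.8410 / 57.6270 * 100
Result: 69.1360 %


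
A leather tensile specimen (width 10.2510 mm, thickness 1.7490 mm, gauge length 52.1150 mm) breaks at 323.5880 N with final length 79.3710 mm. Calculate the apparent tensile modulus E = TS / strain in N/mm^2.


TS = F / (w * t) = 323.5880 / (10.2510 * 1.7490) = 18.0483 N/mm^2
strain = (Lf - L0) / L0 = (79.3710 - 52.1150) / 52.1150 = 0.5230
E = TS / strain = 18.0483 / 0.5230 = 34.5094 N/mm^2


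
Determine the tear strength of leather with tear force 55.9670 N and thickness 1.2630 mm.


Formula: Tear strength = force / thickness
Substituting: Tear strength = 55.9670 / 1.2630
Result: 44.3127 N/mm


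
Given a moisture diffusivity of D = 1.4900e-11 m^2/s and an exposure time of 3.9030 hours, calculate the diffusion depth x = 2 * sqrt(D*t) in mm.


t = 3.9030 hr * 3600 = 14050.8000 s
D * t = 1.4900e-11 * 14050.8000 = 2.0936e-07
x = 2 * sqrt(D*t) = 2 * sqrt(2.0936e-07) = 9.1511e-04 m = 0.9151 mm


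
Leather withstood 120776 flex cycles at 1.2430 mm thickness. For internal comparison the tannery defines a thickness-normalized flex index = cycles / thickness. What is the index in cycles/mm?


Formula: Index = cycles / thickness
Substituting: Index = 120776 / 1.2430
Result: 97164.9236 cycles/mm


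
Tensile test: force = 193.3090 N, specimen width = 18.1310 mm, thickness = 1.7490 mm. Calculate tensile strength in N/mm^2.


Formula: TS = force / (width * thickness)
Substituting: TS = 193.3090 / (18.1310 * 1.7490)
Result: 6.0959 N/mm^2


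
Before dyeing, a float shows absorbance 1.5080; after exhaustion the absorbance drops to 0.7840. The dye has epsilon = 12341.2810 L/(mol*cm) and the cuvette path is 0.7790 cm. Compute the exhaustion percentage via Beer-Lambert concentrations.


c_initial = A_i / (epsilon * l) = 1.5080 / (12341.2810 * 0.7790) = 1.5686e-04 mol/L
c_final = A_f / (epsilon * l) = 0.7840 / (12341.2810 * 0.7790) = 8.1549e-05 mol/L
Exhaustion = (c_initial - c_final) / c_initial * 100 = (1.5686e-04 - 8.1549e-05) / 1.5686e-04 * 100 = 48.0106 %


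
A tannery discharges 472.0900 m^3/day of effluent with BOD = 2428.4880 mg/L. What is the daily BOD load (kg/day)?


Formula: BOD_load = volume * conc / 1000
Substituting: BOD_load = 472.0900 * 2428.4880 / 1000
Result: 1146.4649 kg/day


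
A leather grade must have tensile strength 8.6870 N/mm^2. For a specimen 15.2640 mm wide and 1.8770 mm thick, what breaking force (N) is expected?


Formula: F = TS * w * t
Substituting: F = 8.6870 * 15.2640 * 1.8770
Result: 248.8871 N


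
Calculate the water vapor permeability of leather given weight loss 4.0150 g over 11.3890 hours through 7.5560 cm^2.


Formula: WVP = loss / (area * time)
Substituting: WVP = 4.0150 / (7.5560 * 11.3890)
Result: 0.0466561 g/(cm^2*hr)


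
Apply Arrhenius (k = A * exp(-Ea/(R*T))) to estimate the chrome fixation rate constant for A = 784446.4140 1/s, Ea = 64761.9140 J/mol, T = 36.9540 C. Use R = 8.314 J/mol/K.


T_K = T_C + 273.15 = 36.9540 + 273.15 = 310.1040 K
exponent = -Ea / (R * T_K) = -64761.9140 / (8.314 * 310.1040) = -25.1190
k = A * exp(exponent) = 784446.4140 * exp(-25.1190) = 9.6721e-06 1/s


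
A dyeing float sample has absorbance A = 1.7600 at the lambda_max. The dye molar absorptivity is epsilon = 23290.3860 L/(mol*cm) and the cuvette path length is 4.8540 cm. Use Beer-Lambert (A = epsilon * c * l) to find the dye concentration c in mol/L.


Formula: c = A / (epsilon * l)
Substituting: c = 1.7600 / (23290.3860 * 4.8540)
Result: 1.5568e-05 mol/L


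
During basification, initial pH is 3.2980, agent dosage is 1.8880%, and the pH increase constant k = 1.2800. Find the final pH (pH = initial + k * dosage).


Formula: pH_final = pH_initial + k * base_pct
Substituting: pH_final = 3.2980 + 1.2800 * 1.8880
Result: 5.7146


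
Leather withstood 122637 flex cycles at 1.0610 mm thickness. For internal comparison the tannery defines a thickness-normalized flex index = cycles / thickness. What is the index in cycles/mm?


Formula: Index = cycles / thickness
Substituting: Index = 122637 / 1.0610
Result: 115586.2394 cycles/mm


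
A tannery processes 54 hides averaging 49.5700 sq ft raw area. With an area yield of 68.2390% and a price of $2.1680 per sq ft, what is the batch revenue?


Raw_total = N * avg_area = 54 * 49.5700 = 2676.7800 sq ft
Finished = Raw_total * yield / 100 = 2676.7800 * 68.2390 / 100 = 1826.6079 sq ft
Value = Finished * price = 1826.6079 * 2.1680 = 3960.0859 $


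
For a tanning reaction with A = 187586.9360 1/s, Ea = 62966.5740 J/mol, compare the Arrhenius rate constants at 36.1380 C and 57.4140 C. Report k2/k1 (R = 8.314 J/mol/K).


T1 = 36.1380 + 273.15 = 309.2880 K; T2 = 57.4140 + 273.15 = 330.5640 K
k1 = A * exp(-Ea/(R*T1)) = 187586.9360 * exp(-62966.5740/(8.314*309.2880)) = 4.3511e-06 1/s
k2 = A * exp(-Ea/(R*T2)) = 187586.9360 * exp(-62966.5740/(8.314*330.5640)) = 2.1041e-05 1/s
k2/k1 = 2.1041e-05 / 4.3511e-06 = 4.8358


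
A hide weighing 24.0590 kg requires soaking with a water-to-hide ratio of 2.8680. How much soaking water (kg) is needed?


Formula: Water = hide_weight * ratio
Substituting: Water = 24.0590 * 2.8680
Result: 69.0012 kg


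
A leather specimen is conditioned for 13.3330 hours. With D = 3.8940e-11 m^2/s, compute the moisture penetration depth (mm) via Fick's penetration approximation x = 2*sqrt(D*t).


t = 13.3330 hr * 3600 = 47998.8000 s
D * t = 3.8940e-11 * 47998.8000 = 1.8691e-06
x = 2 * sqrt(D*t) = 2 * sqrt(1.8691e-06) = 0.00273428 m = 2.7343 mm


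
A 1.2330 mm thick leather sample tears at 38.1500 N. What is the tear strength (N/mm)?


Formula: Tear strength = force / thickness
Substituting: Tear strength = 38.1500 / 1.2330
Result: 30.9408 N/mm


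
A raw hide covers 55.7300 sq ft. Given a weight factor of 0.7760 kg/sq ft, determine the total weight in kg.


Formula: Weight = area * weight_per_sqft
Substituting: Weight = 55.7300 * 0.7760
Result: 43.2465 kg


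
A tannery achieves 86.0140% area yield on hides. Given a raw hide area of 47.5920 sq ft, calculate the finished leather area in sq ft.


Formula: finished = raw * yield / 100
Substituting: finished = 47.5920 * 86.0140 / 100
Result: 40.9358 sq ft


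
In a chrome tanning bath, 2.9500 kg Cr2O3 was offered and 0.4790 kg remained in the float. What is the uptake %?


Formula: Uptake = (offered - residual) / offered * 100
Substituting: Uptake = (2.9500 - 0.4790) / 2.9500 * 100
Result: 83.7627 %


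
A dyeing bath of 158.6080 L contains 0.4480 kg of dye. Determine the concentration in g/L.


Formula: Conc = dye_mass(kg) / volume(L) * 1000
Substituting: Conc = 0.4480 / 158.6080 * 1000
Result: 2.8246 g/L


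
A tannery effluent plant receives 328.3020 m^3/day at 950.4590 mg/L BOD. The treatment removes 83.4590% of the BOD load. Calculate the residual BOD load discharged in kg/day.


Load_in = volume * conc / 1000 = 328.3020 * 950.4590 / 1000 = 312.0376 kg/day
Removed = Load_in * eff / 100 = 312.0376 * 83.4590 / 100 = 260.4235 kg/day
Load_out = Load_in - Removed = 312.0376 - 260.4235 = 51.6141 kg/day


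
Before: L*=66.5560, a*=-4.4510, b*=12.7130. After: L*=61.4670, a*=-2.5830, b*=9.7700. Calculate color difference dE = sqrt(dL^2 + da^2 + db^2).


dL = -5.0890, da = 1.8680, db = -2.9430
dE = sqrt((-5.0890)^2 + 1.8680^2 + (-2.9430)^2) = 6.1684


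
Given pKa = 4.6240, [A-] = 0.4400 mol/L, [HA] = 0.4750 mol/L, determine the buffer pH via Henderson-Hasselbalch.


ratio = [A-] / [HA] = 0.4400 / 0.4750 = 0.9263
log10(ratio) = -0.0332409
pH = pKa + log10(ratio) = 4.6240 - 0.0332409 = 4.5908


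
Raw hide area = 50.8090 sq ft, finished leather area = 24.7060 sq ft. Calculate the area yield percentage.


Formula: Yield = finished / raw * 100
Substituting: Yield = 24.7060 / 50.8090 * 100
Result: 48.6252 %


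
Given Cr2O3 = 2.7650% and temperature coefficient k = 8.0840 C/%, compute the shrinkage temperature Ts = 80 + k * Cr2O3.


Formula: Ts = 80 + k * Cr2O3
Substituting: Ts = 80 + 8.0840 * 2.7650
Result: 102.3523 C


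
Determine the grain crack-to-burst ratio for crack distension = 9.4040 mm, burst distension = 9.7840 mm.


Formula: Ratio = crack / burst
Substituting: Ratio = 9.4040 / 9.7840
Result: 0.9612


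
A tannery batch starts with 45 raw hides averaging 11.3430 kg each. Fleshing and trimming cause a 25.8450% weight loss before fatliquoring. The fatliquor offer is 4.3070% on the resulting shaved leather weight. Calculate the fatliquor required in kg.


Total_raw = N * avg_wt = 45 * 11.3430 = 510.4350 kg
Substrate = Total_raw * (1 - loss/100) = 510.4350 * (1 - 25.8450/100) = 378.5131 kg
Fat = Substrate * pct / 100 = 378.5131 * 4.3070 / 100 = 16.3026 kg


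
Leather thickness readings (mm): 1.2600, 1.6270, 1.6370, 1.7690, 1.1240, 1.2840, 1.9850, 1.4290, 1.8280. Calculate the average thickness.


Formula: Average = sum / n
Substituting: Average = 13.9430 / 9
Result: 1.5492 mm


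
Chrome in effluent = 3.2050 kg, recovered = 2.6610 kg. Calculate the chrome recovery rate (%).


Formula: Recovery = recovered / input * 100
Substituting: Recovery = 2.6610 / 3.2050 * 100
Result: 83.0265 %


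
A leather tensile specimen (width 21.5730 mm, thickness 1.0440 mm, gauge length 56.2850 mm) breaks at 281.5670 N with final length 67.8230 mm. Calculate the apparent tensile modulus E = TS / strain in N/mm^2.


TS = F / (w * t) = 281.5670 / (21.5730 * 1.0440) = 12.5017 N/mm^2
strain = (Lf - L0) / L0 = (67.8230 - 56.2850) / 56.2850 = 0.2050
E = TS / strain = 12.5017 / 0.2050 = 60.9864 N/mm^2


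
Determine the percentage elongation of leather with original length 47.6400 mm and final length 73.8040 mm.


Formula: Elongation = (Lf - L0) / L0 * 100
Substituting: Elongation = (73.8040 - 47.6400) / 47.6400 * 100
Result: 54.9202 %


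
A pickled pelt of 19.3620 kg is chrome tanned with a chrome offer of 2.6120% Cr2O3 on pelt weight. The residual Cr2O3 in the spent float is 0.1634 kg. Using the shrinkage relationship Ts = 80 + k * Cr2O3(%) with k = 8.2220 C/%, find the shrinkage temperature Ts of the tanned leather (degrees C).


Offered = pelt * offer_pct / 100 = 19.3620 * 2.6120 / 100 = 0.5057 kg
Uptake = offered - residual = 0.5057 - 0.1634 = 0.3423 kg
Cr2O3% on pelt = uptake / pelt * 100 = 0.3423 / 19.3620 * 100 = 1.7681 %
Ts = 80 + k * Cr2O3% = 80 + 8.2220 * 1.7681 = 94.5371 C


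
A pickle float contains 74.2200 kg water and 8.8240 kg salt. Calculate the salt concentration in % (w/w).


Formula: Conc = salt / (water + salt) * 100
Substituting: Conc = 8.8240 / (74.2200 + 8.8240) * 100
Result: 10.6257 %


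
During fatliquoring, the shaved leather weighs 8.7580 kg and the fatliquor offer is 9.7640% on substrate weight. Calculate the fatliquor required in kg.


Formula: Fat = substrate * pct / 100
Substituting: Fat = 8.7580 * 9.7640 / 100
Result: 0.8551 kg


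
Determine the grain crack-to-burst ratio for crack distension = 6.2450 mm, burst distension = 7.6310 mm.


Formula: Ratio = crack / burst
Substituting: Ratio = 6.2450 / 7.6310
Result: 0.8184


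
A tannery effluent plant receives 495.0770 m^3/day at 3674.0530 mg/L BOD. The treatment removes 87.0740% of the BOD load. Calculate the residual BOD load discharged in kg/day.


Load_in = volume * conc / 1000 = 495.0770 * 3674.0530 / 1000 = 1818.9391 kg/day
Removed = Load_in * eff / 100 = 1818.9391 * 87.0740 / 100 = 1583.8231 kg/day
Load_out = Load_in - Removed = 1818.9391 - 1583.8231 = 235.1161 kg/day


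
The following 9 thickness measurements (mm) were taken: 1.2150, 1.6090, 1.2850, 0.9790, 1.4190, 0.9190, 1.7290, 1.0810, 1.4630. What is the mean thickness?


Formula: Average = sum / n
Substituting: Average = 11.6990 / 9
Result: 1.2999 mm


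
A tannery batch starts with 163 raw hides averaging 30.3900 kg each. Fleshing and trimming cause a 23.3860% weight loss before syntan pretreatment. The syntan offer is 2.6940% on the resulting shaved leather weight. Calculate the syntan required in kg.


Total_raw = N * avg_wt = 163 * 30.3900 = 4953.5700 kg
Substrate = Total_raw * (1 - loss/100) = 4953.5700 * (1 - 23.3860/100) = 3795.1281 kg
Syntan = Substrate * pct / 100 = 3795.1281 * 2.6940 / 100 = 102.2408 kg


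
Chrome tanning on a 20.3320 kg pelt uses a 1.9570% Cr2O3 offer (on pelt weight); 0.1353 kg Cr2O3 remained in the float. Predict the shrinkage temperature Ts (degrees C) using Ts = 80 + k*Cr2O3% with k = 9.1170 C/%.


Offered = pelt * offer_pct / 100 = 20.3320 * 1.9570 / 100 = 0.3979 kg
Uptake = offered - residual = 0.3979 - 0.1353 = 0.2626 kg
Cr2O3% on pelt = uptake / pelt * 100 = 0.2626 / 20.3320 * 100 = 1.2915 %
Ts = 80 + k * Cr2O3% = 80 + 9.1170 * 1.2915 = 91.7750 C


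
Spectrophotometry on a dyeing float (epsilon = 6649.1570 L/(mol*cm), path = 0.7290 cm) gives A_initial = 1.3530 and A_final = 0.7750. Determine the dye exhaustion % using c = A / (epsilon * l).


c_initial = A_i / (epsilon * l) = 1.3530 / (6649.1570 * 0.7290) = 2.7913e-04 mol/L
c_final = A_f / (epsilon * l) = 0.7750 / (6649.1570 * 0.7290) = 1.5988e-04 mol/L
Exhaustion = (c_initial - c_final) / c_initial * 100 = (2.7913e-04 - 1.5988e-04) / 2.7913e-04 * 100 = 42.7199 %


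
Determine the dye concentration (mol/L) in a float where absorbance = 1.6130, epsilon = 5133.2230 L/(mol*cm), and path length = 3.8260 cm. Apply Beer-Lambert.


Formula: c = A / (epsilon * l)
Substituting: c = 1.6130 / (5133.2230 * 3.8260)
Result: 8.2130e-05 mol/L


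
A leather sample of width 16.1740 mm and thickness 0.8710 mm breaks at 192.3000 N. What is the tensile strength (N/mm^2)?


Formula: TS = force / (width * thickness)
Substituting: TS = 192.3000 / (16.1740 * 0.8710)
Result: 13.6503 N/mm^2


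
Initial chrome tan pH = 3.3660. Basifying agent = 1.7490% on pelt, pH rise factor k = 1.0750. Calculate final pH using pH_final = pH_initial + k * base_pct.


Formula: pH_final = pH_initial + k * base_pct
Substituting: pH_final = 3.3660 + 1.0750 * 1.7490
Result: 5.2462


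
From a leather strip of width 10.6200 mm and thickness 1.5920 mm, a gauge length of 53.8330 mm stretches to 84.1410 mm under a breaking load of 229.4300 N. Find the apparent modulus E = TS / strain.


TS = F / (w * t) = 229.4300 / (10.6200 * 1.5920) = 13.5701 N/mm^2
strain = (Lf - L0) / L0 = (84.1410 - 53.8330) / 53.8330 = 0.5630
E = TS / strain = 13.5701 / 0.5630 = 24.1032 N/mm^2


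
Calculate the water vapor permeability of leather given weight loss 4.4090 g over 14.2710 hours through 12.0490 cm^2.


Formula: WVP = loss / (area * time)
Substituting: WVP = 4.4090 / (12.0490 * 14.2710)
Result: 0.025641 g/(cm^2*hr)


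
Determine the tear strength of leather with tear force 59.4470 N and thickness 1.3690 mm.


Formula: Tear strength = force / thickness
Substituting: Tear strength = 59.4470 / 1.3690
Result: 43.4237 N/mm


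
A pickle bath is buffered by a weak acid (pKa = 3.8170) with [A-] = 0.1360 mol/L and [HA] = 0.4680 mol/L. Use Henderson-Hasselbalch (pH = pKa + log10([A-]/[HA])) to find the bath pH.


ratio = [A-] / [HA] = 0.1360 / 0.4680 = 0.2906
log10(ratio) = -0.5367
pH = pKa + log10(ratio) = 3.8170 - 0.5367 = 3.2803


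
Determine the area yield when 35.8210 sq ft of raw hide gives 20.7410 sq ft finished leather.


Formula: Yield = finished / raw * 100
Substituting: Yield = 20.7410 / 35.8210 * 100
Result: 57.9018 %


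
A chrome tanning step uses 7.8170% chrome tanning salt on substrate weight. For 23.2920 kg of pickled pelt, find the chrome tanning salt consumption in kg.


Formula: Chrome = substrate * pct / 100
Substituting: Chrome = 23.2920 * 7.8170 / 100
Result: 1.8207 kg


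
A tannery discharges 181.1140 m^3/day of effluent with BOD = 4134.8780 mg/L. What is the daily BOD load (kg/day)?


Formula: BOD_load = volume * conc / 1000
Substituting: BOD_load = 181.1140 * 4134.8780 / 1000
Result: 748.8843 kg/day


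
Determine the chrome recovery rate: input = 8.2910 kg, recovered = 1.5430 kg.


Formula: Recovery = recovered / input * 100
Substituting: Recovery = 1.5430 / 8.2910 * 100
Result: 18.6105 %


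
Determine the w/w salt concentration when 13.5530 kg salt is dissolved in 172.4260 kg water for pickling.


Formula: Conc = salt / (water + salt) * 100
Substituting: Conc = 13.5530 / (172.4260 + 13.5530) * 100
Result: 7.2874 %


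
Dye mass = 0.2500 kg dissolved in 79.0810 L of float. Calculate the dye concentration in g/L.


Formula: Conc = dye_mass(kg) / volume(L) * 1000
Substituting: Conc = 0.2500 / 79.0810 * 1000
Result: 3.1613 g/L


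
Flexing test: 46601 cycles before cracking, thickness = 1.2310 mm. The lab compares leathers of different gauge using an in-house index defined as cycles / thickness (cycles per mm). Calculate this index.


Formula: Index = cycles / thickness
Substituting: Index = 46601 / 1.2310
Result: 37856.2145 cycles/mm


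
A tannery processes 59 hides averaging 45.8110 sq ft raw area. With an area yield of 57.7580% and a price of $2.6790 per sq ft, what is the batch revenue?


Raw_total = N * avg_area = 59 * 45.8110 = 2702.8490 sq ft
Finished = Raw_total * yield / 100 = 2702.8490 * 57.7580 / 100 = 1561.1115 sq ft
Value = Finished * price = 1561.1115 * 2.6790 = 4182.2178 $


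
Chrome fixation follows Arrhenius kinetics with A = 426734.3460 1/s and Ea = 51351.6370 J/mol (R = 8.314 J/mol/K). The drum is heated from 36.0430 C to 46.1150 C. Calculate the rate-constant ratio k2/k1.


T1 = 36.0430 + 273.15 = 309.1930 K; T2 = 46.1150 + 273.15 = 319.2650 K
k1 = A * exp(-Ea/(R*T1)) = 426734.3460 * exp(-51351.6370/(8.314*309.1930)) = 9.0068e-04 1/s
k2 = A * exp(-Ea/(R*T2)) = 426734.3460 * exp(-51351.6370/(8.314*319.2650)) = 0.00169146 1/s
k2/k1 = 0.00169146 / 9.0068e-04 = 1.8780


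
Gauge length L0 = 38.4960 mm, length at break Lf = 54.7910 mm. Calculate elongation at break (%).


Formula: Elongation = (Lf - L0) / L0 * 100
Substituting: Elongation = (54.7910 - 38.4960) / 38.4960 * 100
Result: 42.3291 %


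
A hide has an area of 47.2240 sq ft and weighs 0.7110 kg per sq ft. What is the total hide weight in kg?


Formula: Weight = area * weight_per_sqft
Substituting: Weight = 47.2240 * 0.7110
Result: 33.5763 kg


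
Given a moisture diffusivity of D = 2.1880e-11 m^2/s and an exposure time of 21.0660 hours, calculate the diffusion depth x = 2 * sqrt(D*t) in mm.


t = 21.0660 hr * 3600 = 75837.6000 s
D * t = 2.1880e-11 * 75837.6000 = 1.6593e-06
x = 2 * sqrt(D*t) = 2 * sqrt(1.6593e-06) = 0.0025763 m = 2.5763 mm


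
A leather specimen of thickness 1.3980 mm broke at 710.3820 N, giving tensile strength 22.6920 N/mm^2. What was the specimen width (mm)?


Formula: w = F / (TS * t)
Substituting: w = 710.3820 / (22.6920 * 1.3980)
Result: 22.3930 mm


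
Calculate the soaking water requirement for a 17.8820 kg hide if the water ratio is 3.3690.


Formula: Water = hide_weight * ratio
Substituting: Water = 17.8820 * 3.3690
Result: 60.2445 kg


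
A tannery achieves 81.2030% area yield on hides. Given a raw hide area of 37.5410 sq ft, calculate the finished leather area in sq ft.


Formula: finished = raw * yield / 100
Substituting: finished = 37.5410 * 81.2030 / 100
Result: 30.4844 sq ft


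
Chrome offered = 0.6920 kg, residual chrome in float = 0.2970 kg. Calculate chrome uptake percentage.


Formula: Uptake = (offered - residual) / offered * 100
Substituting: Uptake = (0.6920 - 0.2970) / 0.6920 * 100
Result: 57.0809 %


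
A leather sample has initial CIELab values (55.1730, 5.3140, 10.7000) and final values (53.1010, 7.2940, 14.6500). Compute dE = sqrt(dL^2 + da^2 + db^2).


dL = -2.0720, da = 1.9800, db = 3.9500
dE = sqrt((-2.0720)^2 + 1.9800^2 + 3.9500^2) = 4.8802


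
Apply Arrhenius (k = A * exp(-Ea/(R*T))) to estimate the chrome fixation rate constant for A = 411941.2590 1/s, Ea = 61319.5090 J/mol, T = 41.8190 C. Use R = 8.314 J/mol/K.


T_K = T_C + 273.15 = 41.8190 + 273.15 = 314.9690 K
exponent = -Ea / (R * T_K) = -61319.5090 / (8.314 * 314.9690) = -23.4164
k = A * exp(exponent) = 411941.2590 * exp(-23.4164) = 2.7874e-05 1/s


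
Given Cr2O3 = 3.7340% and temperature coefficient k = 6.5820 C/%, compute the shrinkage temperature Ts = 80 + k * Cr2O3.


Formula: Ts = 80 + k * Cr2O3
Substituting: Ts = 80 + 6.5820 * 3.7340
Result: 104.5772 C


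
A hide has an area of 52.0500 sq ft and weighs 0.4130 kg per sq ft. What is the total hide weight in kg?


Formula: Weight = area * weight_per_sqft
Substituting: Weight = 52.0500 * 0.4130
Result: 21.4966 kg


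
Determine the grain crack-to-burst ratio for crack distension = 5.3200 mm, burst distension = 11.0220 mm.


Formula: Ratio = crack / burst
Substituting: Ratio = 5.3200 / 11.0220
Result: 0.4827


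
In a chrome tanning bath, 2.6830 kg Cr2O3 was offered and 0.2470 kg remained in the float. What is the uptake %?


Formula: Uptake = (offered - residual) / offered * 100
Substituting: Uptake = (2.6830 - 0.2470) / 2.6830 * 100
Result: 90.7939 %


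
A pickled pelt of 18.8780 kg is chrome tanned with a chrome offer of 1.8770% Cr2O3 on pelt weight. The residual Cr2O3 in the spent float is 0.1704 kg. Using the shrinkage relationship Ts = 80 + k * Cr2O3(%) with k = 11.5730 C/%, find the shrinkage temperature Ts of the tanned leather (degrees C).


Offered = pelt * offer_pct / 100 = 18.8780 * 1.8770 / 100 = 0.3543 kg
Uptake = offered - residual = 0.3543 - 0.1704 = 0.1839 kg
Cr2O3% on pelt = uptake / pelt * 100 = 0.1839 / 18.8780 * 100 = 0.9744 %
Ts = 80 + k * Cr2O3% = 80 + 11.5730 * 0.9744 = 91.2763 C


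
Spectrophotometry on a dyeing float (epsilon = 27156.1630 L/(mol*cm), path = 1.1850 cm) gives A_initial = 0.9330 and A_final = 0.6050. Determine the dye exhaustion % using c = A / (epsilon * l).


c_initial = A_i / (epsilon * l) = 0.9330 / (27156.1630 * 1.1850) = 2.8993e-05 mol/L
c_final = A_f / (epsilon * l) = 0.6050 / (27156.1630 * 1.1850) = 1.8800e-05 mol/L
Exhaustion = (c_initial - c_final) / c_initial * 100 = (2.8993e-05 - 1.8800e-05) / 2.8993e-05 * 100 = 35.1554 %


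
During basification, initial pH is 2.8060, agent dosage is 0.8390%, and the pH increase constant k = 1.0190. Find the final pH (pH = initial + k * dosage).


Formula: pH_final = pH_initial + k * base_pct
Substituting: pH_final = 2.8060 + 1.0190 * 0.8390
Result: 3.6609


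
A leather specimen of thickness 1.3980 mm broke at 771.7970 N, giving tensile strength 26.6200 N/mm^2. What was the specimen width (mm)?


Formula: w = F / (TS * t)
Substituting: w = 771.7970 / (26.6200 * 1.3980)
Result: 20.7390 mm


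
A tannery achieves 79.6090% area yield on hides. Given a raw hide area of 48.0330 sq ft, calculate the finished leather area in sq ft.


Formula: finished = raw * yield / 100
Substituting: finished = 48.0330 * 79.6090 / 100
Result: 38.2386 sq ft


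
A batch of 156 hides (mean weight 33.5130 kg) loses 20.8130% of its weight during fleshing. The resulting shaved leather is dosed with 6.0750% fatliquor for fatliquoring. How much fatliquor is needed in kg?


Total_raw = N * avg_wt = 156 * 33.5130 = 5228.0280 kg
Substrate = Total_raw * (1 - loss/100) = 5228.0280 * (1 - 20.8130/100) = 4139.9185 kg
Fat = Substrate * pct / 100 = 4139.9185 * 6.0750 / 100 = 251.5001 kg


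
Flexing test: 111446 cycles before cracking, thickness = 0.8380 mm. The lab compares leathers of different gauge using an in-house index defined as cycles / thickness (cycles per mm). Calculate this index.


Formula: Index = cycles / thickness
Substituting: Index = 111446 / 0.8380
Result: 132990.4535 cycles/mm


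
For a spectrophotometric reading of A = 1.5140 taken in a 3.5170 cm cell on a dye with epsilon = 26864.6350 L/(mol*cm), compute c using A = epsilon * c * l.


Formula: c = A / (epsilon * l)
Substituting: c = 1.5140 / (26864.6350 * 3.5170)
Result: 1.6024e-05 mol/L


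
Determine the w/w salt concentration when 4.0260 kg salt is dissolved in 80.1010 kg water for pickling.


Formula: Conc = salt / (water + salt) * 100
Substituting: Conc = 4.0260 / (80.1010 + 4.0260) * 100
Result: 4.7856 %


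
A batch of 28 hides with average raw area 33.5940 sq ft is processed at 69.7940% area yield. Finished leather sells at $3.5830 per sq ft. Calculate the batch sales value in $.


Raw_total = N * avg_area = 28 * 33.5940 = 940.6320 sq ft
Finished = Raw_total * yield / 100 = 940.6320 * 69.7940 / 100 = 656.5047 sq ft
Value = Finished * price = 656.5047 * 3.5830 = 2352.2563 $


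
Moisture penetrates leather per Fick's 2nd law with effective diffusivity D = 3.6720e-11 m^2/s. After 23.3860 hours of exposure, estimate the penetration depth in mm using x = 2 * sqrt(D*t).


t = 23.3860 hr * 3600 = 84189.6000 s
D * t = 3.6720e-11 * 84189.6000 = 3.0914e-06
x = 2 * sqrt(D*t) = 2 * sqrt(3.0914e-06) = 0.0035165 m = 3.5165 mm


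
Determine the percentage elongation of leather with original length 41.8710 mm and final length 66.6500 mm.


Formula: Elongation = (Lf - L0) / L0 * 100
Substituting: Elongation = (66.6500 - 41.8710) / 41.8710 * 100
Result: 59.1794 %


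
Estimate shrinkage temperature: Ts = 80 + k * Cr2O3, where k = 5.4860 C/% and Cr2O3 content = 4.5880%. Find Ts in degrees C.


Formula: Ts = 80 + k * Cr2O3
Substituting: Ts = 80 + 5.4860 * 4.5880
Result: 105.1698 C


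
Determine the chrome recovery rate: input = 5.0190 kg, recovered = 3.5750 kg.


Formula: Recovery = recovered / input * 100
Substituting: Recovery = 3.5750 / 5.0190 * 100
Result: 71.2293 %


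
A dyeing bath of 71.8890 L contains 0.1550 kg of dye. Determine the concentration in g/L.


Formula: Conc = dye_mass(kg) / volume(L) * 1000
Substituting: Conc = 0.1550 / 71.8890 * 1000
Result: 2.1561 g/L


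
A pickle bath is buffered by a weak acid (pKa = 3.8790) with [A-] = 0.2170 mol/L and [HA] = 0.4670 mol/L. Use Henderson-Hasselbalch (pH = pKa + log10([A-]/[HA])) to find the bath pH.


ratio = [A-] / [HA] = 0.2170 / 0.4670 = 0.4647
log10(ratio) = -0.3329
pH = pKa + log10(ratio) = 3.8790 - 0.3329 = 3.5461


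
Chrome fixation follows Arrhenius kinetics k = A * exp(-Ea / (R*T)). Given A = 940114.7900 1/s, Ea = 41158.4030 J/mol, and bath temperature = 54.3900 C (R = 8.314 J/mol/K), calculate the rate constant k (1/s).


T_K = T_C + 273.15 = 54.3900 + 273.15 = 327.5400 K
exponent = -Ea / (R * T_K) = -41158.4030 / (8.314 * 327.5400) = -15.1142
k = A * exp(exponent) = 940114.7900 * exp(-15.1142) = 0.2566 1/s


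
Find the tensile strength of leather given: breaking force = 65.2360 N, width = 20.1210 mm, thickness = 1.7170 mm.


Formula: TS = force / (width * thickness)
Substituting: TS = 65.2360 / (20.1210 * 1.7170)
Result: 1.8883 N/mm^2


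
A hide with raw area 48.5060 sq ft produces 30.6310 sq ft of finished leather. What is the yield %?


Formula: Yield = finished / raw * 100
Substituting: Yield = 30.6310 / 48.5060 * 100
Result: 63.1489 %


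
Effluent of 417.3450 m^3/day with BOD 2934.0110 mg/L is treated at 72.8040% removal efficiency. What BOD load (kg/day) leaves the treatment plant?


Load_in = volume * conc / 1000 = 417.3450 * 2934.0110 / 1000 = 1224.4948 kg/day
Removed = Load_in * eff / 100 = 1224.4948 * 72.8040 / 100 = 891.4812 kg/day
Load_out = Load_in - Removed = 1224.4948 - 891.4812 = 333.0136 kg/day


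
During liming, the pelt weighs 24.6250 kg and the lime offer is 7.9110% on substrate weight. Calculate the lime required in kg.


Formula: Lime = substrate * pct / 100
Substituting: Lime = 24.6250 * 7.9110 / 100
Result: 1.9481 kg


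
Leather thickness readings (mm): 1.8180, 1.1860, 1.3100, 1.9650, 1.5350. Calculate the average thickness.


Formula: Average = sum / n
Substituting: Average = 7.8140 / 5
Result: 1.5628 mm


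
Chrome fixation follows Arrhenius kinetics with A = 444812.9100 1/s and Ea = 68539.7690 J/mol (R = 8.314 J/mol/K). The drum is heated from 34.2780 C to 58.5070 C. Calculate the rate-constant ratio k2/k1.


T1 = 34.2780 + 273.15 = 307.4280 K; T2 = 58.5070 + 273.15 = 331.6570 K
k1 = A * exp(-Ea/(R*T1)) = 444812.9100 * exp(-68539.7690/(8.314*307.4280)) = 1.0052e-06 1/s
k2 = A * exp(-Ea/(R*T2)) = 444812.9100 * exp(-68539.7690/(8.314*331.6570)) = 7.1294e-06 1/s
k2/k1 = 7.1294e-06 / 1.0052e-06 = 7.0923


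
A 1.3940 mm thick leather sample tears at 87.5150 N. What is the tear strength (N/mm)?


Formula: Tear strength = force / thickness
Substituting: Tear strength = 87.5150 / 1.3940
Result: 62.7798 N/mm


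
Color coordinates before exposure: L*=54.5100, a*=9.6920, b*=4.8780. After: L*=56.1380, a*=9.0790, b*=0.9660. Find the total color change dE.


dL = 1.6280, da = -0.6130, db = -3.9120
dE = sqrt(1.6280^2 + (-0.6130)^2 + (-3.9120)^2) = 4.2813


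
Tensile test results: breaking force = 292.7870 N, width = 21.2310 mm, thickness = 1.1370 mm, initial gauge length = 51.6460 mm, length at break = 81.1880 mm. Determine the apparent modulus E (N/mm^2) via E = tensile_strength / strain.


TS = F / (w * t) = 292.7870 / (21.2310 * 1.1370) = 12.1289 N/mm^2
strain = (Lf - L0) / L0 = (81.1880 - 51.6460) / 51.6460 = 0.5720
E = TS / strain = 12.1289 / 0.5720 = 21.2040 N/mm^2


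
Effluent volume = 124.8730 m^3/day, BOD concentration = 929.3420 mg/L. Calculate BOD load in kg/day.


Formula: BOD_load = volume * conc / 1000
Substituting: BOD_load = 124.8730 * 929.3420 / 1000
Result: 116.0497 kg/day


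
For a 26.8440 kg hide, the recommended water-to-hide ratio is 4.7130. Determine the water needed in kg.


Formula: Water = hide_weight * ratio
Substituting: Water = 26.8440 * 4.7130
Result: 126.5158 kg


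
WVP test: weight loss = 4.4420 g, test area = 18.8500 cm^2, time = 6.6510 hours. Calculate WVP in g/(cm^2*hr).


Formula: WVP = loss / (area * time)
Substituting: WVP = 4.4420 / (18.8500 * 6.6510)
Result: 0.0354307 g/(cm^2*hr)


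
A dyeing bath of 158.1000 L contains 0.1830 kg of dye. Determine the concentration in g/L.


Formula: Conc = dye_mass(kg) / volume(L) * 1000
Substituting: Conc = 0.1830 / 158.1000 * 1000
Result: 1.1575 g/L


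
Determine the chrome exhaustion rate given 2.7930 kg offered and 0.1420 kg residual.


Formula: Uptake = (offered - residual) / offered * 100
Substituting: Uptake = (2.7930 - 0.1420) / 2.7930 * 100
Result: 94.9159 %


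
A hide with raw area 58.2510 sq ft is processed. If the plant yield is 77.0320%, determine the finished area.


Formula: finished = raw * yield / 100
Substituting: finished = 58.2510 * 77.0320 / 100
Result: 44.8719 sq ft
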